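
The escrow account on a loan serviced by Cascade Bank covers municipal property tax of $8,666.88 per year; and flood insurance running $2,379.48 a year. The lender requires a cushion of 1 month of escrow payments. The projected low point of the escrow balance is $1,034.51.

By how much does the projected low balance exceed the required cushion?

$113.98

Municipal property tax = $8,666.88 per year
Flood insurance = $2,379.48 per year
Annual escrow total = $11,046.36
Monthly = $11,046.36 / 12 = $920.53
Required cushion = 1 × $920.53 = $920.53
Surplus = $1,034.51 − $920.53 = $113.98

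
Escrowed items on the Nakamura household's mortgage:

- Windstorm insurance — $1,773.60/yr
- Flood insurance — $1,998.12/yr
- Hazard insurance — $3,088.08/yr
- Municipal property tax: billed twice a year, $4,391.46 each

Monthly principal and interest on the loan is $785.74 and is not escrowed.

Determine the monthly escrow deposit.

$1,303.56

Windstorm insurance = $1,773.60 annually
Flood insurance = $1,998.12 annually
Hazard insurance = $3,088.08 annually
Municipal property tax = $4,391.46 × 2 = $8,782.92 annually
Total annual escrow = $1,773.60 + $1,998.12 + $3,088.08 + $8,782.92 = $15,642.72
Base monthly escrow = $15,642.72 / 12 = $1,303.56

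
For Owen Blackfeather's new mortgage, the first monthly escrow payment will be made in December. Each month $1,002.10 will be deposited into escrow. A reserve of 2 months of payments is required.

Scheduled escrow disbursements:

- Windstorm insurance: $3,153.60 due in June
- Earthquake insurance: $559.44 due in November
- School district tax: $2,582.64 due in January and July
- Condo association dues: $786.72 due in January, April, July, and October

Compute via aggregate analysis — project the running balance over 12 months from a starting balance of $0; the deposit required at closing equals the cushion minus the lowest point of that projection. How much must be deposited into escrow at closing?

Cushion = 2 × $1,002.10 = $2,004.20
Trial balance (start $0, +$1,002.10 each month, − disbursements):
  Dec: +$1,002.10 → $1,002.10
  Jan: +$1,002.10 − $3,369.36 → -$1,365.16
  Feb: +$1,002.10 → -$363.06
  Mar: +$1,002.10 → $639.04
  Apr: +$1,002.10 − $786.72 → $854.42
  May: +$1,002.10 → $1,856.52
  Jun: +$1,002.10 − $3,153.60 → -$294.98
  Jul: +$1,002.10 − $3,369.36 → -$2,662.24
  Aug: +$1,002.10 → -$1,660.14
  Sep: +$1,002.10 → -$658.04
  Oct: +$1,002.10 − $786.72 → -$442.66
  Nov: +$1,002.10 − $559.44 → $0.00
Lowest trial balance = -$2,662.24 (Jul)
Initial deposit = cushion − low point = $2,004.20 − (-$2,662.24) = $4,666.44

$4,666.44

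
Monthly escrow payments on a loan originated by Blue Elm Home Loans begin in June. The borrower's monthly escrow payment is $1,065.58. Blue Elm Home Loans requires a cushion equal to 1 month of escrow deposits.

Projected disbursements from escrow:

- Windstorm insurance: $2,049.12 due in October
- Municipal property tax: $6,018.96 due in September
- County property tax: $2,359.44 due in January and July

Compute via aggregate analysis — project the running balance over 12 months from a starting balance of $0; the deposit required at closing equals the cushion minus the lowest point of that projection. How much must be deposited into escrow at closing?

$6,165.20

Cushion = 1 × $1,065.58 = $1,065.58
Trial balance (start $0, +$1,065.58 each month, − disbursements):
  Jun: +$1,065.58 → $1,065.58
  Jul: +$1,065.58 − $2,359.44 → -$228.28
  Aug: +$1,065.58 → $837.30
  Sep: +$1,065.58 − $6,018.96 → -$4,116.08
  Oct: +$1,065.58 − $2,049.12 → -$5,099.62
  Nov: +$1,065.58 → -$4,034.04
  Dec: +$1,065.58 → -$2,968.46
  Jan: +$1,065.58 − $2,359.44 → -$4,262.32
  Feb: +$1,065.58 → -$3,196.74
  Mar: +$1,065.58 → -$2,131.16
  Apr: +$1,065.58 → -$1,065.58
  May: +$1,065.58 → $0.00
Lowest trial balance = -$5,099.62 (Oct)
Initial deposit = cushion − low point = $1,065.58 − (-$5,099.62) = $6,165.20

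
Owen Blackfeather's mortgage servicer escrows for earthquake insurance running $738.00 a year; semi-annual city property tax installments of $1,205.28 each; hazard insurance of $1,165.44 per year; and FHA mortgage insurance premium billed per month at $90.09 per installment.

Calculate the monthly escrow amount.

$449.59

Earthquake insurance = $738.00 annually
City property tax = $1,205.28 × 2 = $2,410.56 annually
Hazard insurance = $1,165.44 annually
FHA mortgage insurance premium = $90.09 × 12 = $1,081.08 annually
Total per year = $5,395.08
Monthly escrow = $5,395.08 / 12 = $449.59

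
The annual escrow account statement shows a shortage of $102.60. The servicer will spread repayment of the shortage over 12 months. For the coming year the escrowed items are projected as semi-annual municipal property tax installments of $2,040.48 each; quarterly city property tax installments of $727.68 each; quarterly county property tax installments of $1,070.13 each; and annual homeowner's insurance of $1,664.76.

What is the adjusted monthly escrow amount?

$1,086.63

Municipal property tax — $2,040.48 × 2 = $4,080.96/yr
City property tax — $727.68 × 4 = $2,910.72/yr
County property tax — $1,070.13 × 4 = $4,280.52/yr
Homeowner's insurance — $1,664.76/yr
Combined annual = $4,080.96 + $2,910.72 + $4,280.52 + $1,664.76 = $12,936.96
Monthly escrow = $12,936.96 / 12 = $1,078.08
Shortage per month = $102.60 ÷ 12 = $8.55
Adjusted monthly = $1,078.08 + $8.55 = $1,086.63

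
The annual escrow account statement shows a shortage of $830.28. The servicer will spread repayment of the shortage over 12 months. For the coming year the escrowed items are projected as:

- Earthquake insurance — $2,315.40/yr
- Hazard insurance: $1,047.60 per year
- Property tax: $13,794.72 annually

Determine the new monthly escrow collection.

Earthquake insurance = $2,315.40 annually
Hazard insurance = $1,047.60 annually
Property tax = $13,794.72 annually
Total per year = $17,157.72
Base monthly escrow = $17,157.72 / 12 = $1,429.81
Shortage spread = $830.28 ÷ 12 = $69.19/mo
Adjusted monthly = $1,429.81 + $69.19 = $1,499.00

$1,499.00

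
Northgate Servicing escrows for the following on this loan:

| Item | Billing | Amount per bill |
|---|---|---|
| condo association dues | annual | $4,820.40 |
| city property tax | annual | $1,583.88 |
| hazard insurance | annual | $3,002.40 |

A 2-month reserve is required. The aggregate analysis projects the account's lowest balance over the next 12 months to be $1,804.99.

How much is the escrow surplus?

Condo association dues — $4,820.40 per year
City property tax — $1,583.88 per year
Hazard insurance — $3,002.40 per year
Annual escrow total = $9,406.68
Monthly escrow = $9,406.68 / 12 = $783.89
Required reserve = 2 × $783.89 = $1,567.78
Surplus = $1,804.99 − $1,567.78 = $237.21

$237.21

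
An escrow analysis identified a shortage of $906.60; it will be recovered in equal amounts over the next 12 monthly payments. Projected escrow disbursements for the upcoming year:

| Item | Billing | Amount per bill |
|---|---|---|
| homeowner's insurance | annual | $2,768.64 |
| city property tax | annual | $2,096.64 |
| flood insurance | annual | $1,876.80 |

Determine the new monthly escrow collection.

Homeowner's insurance: $2,768.64 annually
City property tax: $2,096.64 annually
Flood insurance: $1,876.80 annually
Total per year = $2,768.64 + $2,096.64 + $1,876.80 = $6,742.08
Monthly escrow = $6,742.08 ÷ 12 = $561.84
Shortage spread = $906.60 / 12 = $75.55/mo
Adjusted monthly = $561.84 + $75.55 = $637.39

$637.39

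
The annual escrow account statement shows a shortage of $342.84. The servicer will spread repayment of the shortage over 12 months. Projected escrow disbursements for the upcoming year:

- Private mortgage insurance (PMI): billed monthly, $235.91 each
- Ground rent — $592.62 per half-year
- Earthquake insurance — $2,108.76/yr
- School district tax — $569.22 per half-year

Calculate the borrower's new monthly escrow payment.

$633.85

Private mortgage insurance (PMI) = $235.91 × 12 = $2,830.92
Ground rent = $592.62 × 2 = $1,185.24
Earthquake insurance = $2,108.76
School district tax = $569.22 × 2 = $1,138.44
Total per year = $2,830.92 + $1,185.24 + $2,108.76 + $1,138.44 = $7,263.36
Per month = $7,263.36 ÷ 12 = $605.28
Shortage per month = $342.84 / 12 = $28.57
Adjusted monthly = $605.28 + $28.57 = $633.85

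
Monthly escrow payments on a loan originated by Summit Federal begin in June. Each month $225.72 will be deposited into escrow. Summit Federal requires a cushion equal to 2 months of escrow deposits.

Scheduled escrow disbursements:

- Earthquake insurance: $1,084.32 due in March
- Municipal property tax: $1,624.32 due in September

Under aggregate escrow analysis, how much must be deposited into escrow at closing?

$1,172.88

Cushion = 2 × $225.72 = $451.44
Trial balance (start $0, +$225.72 each month, − disbursements):
  Jun: +$225.72 → $225.72
  Jul: +$225.72 → $451.44
  Aug: +$225.72 → $677.16
  Sep: +$225.72 − $1,624.32 → -$721.44
  Oct: +$225.72 → -$495.72
  Nov: +$225.72 → -$270.00
  Dec: +$225.72 → -$44.28
  Jan: +$225.72 → $181.44
  Feb: +$225.72 → $407.16
  Mar: +$225.72 − $1,084.32 → -$451.44
  Apr: +$225.72 → -$225.72
  May: +$225.72 → $0.00
Lowest trial balance = -$721.44 (Sep)
Initial deposit = cushion − low point = $451.44 − (-$721.44) = $1,172.88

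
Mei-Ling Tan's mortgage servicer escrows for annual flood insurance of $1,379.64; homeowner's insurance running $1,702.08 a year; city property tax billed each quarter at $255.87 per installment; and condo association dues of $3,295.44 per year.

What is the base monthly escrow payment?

Flood insurance — $1,379.64 annually
Homeowner's insurance — $1,702.08 annually
City property tax — $255.87 × 4 = $1,023.48 annually
Condo association dues — $3,295.44 annually
Total annual escrow = $1,379.64 + $1,702.08 + $1,023.48 + $3,295.44 = $7,400.64
Per month = $7,400.64 ÷ 12 = $616.72

$616.72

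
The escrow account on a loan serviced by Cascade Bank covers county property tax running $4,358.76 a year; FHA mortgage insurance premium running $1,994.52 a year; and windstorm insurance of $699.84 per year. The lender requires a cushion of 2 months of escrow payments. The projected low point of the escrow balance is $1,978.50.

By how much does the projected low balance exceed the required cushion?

$802.98

County property tax = $4,358.76 annually
FHA mortgage insurance premium = $1,994.52 annually
Windstorm insurance = $699.84 annually
Total per year = $4,358.76 + $1,994.52 + $699.84 = $7,053.12
Monthly escrow = $7,053.12 / 12 = $587.76
Required reserve = 2 × $587.76 = $1,175.52
Excess over cushion: $1,978.50 − $1,175.52 = $802.98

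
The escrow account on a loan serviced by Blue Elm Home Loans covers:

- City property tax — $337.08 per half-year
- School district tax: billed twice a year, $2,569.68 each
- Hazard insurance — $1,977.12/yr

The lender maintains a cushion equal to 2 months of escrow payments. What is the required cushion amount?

City property tax — $337.08 × 2 = $674.16
School district tax — $2,569.68 × 2 = $5,139.36
Hazard insurance — $1,977.12
Combined annual = $7,790.64
Monthly = $7,790.64 / 12 = $649.22
Reserve = 2 × $649.22 = $1,298.44

$1,298.44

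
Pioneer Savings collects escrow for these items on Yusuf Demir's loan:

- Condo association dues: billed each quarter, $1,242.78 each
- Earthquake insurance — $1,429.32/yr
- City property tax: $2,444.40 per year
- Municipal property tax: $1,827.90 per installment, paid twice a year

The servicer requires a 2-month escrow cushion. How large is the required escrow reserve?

$2,083.44

Condo association dues = $1,242.78 × 4 = $4,971.12/yr
Earthquake insurance = $1,429.32/yr
City property tax = $2,444.40/yr
Municipal property tax = $1,827.90 × 2 = $3,655.80/yr
Annual escrow total = $12,500.64
Base monthly escrow = $12,500.64 / 12 = $1,041.72
Cushion = 2 × $1,041.72 = $2,083.44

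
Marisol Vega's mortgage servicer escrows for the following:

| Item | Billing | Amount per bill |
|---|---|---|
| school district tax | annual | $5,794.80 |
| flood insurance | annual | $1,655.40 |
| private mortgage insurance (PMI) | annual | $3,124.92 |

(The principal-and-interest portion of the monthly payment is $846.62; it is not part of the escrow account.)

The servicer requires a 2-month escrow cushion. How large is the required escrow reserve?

$1,762.52

School district tax: $5,794.80 annually
Flood insurance: $1,655.40 annually
Private mortgage insurance (PMI): $3,124.92 annually
Annual escrow total = $5,794.80 + $1,655.40 + $3,124.92 = $10,575.12
Monthly escrow = $10,575.12 / 12 = $881.26
Cushion = 2 × $881.26 = $1,762.52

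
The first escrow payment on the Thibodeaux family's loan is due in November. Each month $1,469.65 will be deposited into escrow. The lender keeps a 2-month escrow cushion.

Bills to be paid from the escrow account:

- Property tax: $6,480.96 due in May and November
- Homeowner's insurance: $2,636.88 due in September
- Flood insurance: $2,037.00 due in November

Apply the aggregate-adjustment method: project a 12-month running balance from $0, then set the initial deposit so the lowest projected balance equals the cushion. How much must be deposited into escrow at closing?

$9,987.61

Cushion = 2 × $1,469.65 = $2,939.30
Trial balance (start $0, +$1,469.65 each month, − disbursements):
  Nov: +$1,469.65 − $8,517.96 → -$7,048.31
  Dec: +$1,469.65 → -$5,578.66
  Jan: +$1,469.65 → -$4,109.01
  Feb: +$1,469.65 → -$2,639.36
  Mar: +$1,469.65 → -$1,169.71
  Apr: +$1,469.65 → $299.94
  May: +$1,469.65 − $6,480.96 → -$4,711.37
  Jun: +$1,469.65 → -$3,241.72
  Jul: +$1,469.65 → -$1,772.07
  Aug: +$1,469.65 → -$302.42
  Sep: +$1,469.65 − $2,636.88 → -$1,469.65
  Oct: +$1,469.65 → $0.00
Lowest trial balance = -$7,048.31 (Nov)
Initial deposit = cushion − low point = $2,939.30 − (-$7,048.31) = $9,987.61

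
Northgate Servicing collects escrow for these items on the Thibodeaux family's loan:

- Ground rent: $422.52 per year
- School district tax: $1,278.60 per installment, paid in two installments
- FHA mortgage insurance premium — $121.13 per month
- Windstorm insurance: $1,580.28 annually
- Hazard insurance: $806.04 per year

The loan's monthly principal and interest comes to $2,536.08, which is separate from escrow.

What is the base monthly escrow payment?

Ground rent = $422.52/yr
School district tax = $1,278.60 × 2 = $2,557.20/yr
FHA mortgage insurance premium = $121.13 × 12 = $1,453.56/yr
Windstorm insurance = $1,580.28/yr
Hazard insurance = $806.04/yr
Total per year = $6,819.60
Per month = $6,819.60 ÷ 12 = $568.30

$568.30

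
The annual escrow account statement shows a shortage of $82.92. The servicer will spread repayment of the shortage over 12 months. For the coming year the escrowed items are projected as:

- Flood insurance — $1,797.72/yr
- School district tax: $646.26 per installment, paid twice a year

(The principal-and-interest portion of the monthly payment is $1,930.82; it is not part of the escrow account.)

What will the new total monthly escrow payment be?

Flood insurance — $1,797.72 per year
School district tax — $646.26 × 2 = $1,292.52 per year
Annual escrow total = $3,090.24
Monthly = $3,090.24 / 12 = $257.52
Shortage per month = $82.92 / 12 = $6.91
Adjusted monthly = $257.52 + $6.91 = $264.43

$264.43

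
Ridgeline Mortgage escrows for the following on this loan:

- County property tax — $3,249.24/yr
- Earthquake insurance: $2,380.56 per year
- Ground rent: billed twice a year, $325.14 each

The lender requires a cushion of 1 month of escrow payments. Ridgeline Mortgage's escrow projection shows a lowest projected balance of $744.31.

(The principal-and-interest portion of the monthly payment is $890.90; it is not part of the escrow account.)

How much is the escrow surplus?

County property tax = $3,249.24/yr
Earthquake insurance = $2,380.56/yr
Ground rent = $325.14 × 2 = $650.28/yr
Total annual escrow = $6,280.08
Monthly = $6,280.08 / 12 = $523.34
Required cushion = 1 × $523.34 = $523.34
Excess over cushion: $744.31 − $523.34 = $220.97

$220.97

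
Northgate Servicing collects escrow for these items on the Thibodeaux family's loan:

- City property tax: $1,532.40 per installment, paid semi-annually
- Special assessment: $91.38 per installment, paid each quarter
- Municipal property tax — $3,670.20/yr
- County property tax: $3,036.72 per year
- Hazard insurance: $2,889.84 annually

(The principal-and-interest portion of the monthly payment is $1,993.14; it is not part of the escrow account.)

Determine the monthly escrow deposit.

City property tax — $1,532.40 × 2 = $3,064.80 annually
Special assessment — $91.38 × 4 = $365.52 annually
Municipal property tax — $3,670.20 annually
County property tax — $3,036.72 annually
Hazard insurance — $2,889.84 annually
Annual escrow total = $13,027.08
Base monthly escrow = $13,027.08 ÷ 12 = $1,085.59

$1,085.59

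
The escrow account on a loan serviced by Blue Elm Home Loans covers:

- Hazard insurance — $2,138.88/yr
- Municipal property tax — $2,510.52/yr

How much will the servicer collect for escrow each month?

Hazard insurance: $2,138.88/yr
Municipal property tax: $2,510.52/yr
Yearly total = $4,649.40
Per month = $4,649.40 / 12 = $387.45

$387.45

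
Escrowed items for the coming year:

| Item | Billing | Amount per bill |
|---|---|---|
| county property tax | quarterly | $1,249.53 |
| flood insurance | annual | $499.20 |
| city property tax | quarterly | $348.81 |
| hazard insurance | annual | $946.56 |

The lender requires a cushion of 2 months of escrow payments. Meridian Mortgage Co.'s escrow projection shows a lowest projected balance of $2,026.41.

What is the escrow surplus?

$719.89

County property tax — $1,249.53 × 4 = $4,998.12 per year
Flood insurance — $499.20 per year
City property tax — $348.81 × 4 = $1,395.24 per year
Hazard insurance — $946.56 per year
Combined annual = $4,998.12 + $499.20 + $1,395.24 + $946.56 = $7,839.12
Monthly escrow = $7,839.12 / 12 = $653.26
Required reserve = 2 × $653.26 = $1,306.52
Surplus = $2,026.41 − $1,306.52 = $719.89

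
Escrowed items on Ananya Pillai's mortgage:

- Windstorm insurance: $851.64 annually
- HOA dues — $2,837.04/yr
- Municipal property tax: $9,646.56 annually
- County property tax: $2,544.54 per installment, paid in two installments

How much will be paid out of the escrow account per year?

Windstorm insurance — $851.64
HOA dues — $2,837.04
Municipal property tax — $9,646.56
County property tax — $2,544.54 × 2 = $5,089.08
Yearly total = $18,424.32

$18,424.32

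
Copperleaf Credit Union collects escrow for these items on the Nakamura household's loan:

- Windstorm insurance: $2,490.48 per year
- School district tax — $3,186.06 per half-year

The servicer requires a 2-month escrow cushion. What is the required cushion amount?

$1,477.10

Windstorm insurance — $2,490.48 per year
School district tax — $3,186.06 × 2 = $6,372.12 per year
Combined annual = $2,490.48 + $6,372.12 = $8,862.60
Monthly = $8,862.60 / 12 = $738.55
Cushion = 2 × $738.55 = $1,477.10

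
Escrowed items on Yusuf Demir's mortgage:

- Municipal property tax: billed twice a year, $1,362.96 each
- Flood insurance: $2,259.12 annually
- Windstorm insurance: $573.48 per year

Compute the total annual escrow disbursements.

Municipal property tax — $1,362.96 × 2 = $2,725.92 annually
Flood insurance — $2,259.12 annually
Windstorm insurance — $573.48 annually
Annual escrow total = $2,725.92 + $2,259.12 + $573.48 = $5,558.52

$5,558.52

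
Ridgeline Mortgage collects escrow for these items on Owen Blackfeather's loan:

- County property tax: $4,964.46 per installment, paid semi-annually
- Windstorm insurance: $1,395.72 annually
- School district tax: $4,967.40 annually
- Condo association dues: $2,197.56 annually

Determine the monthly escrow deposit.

County property tax — $4,964.46 × 2 = $9,928.92 per year
Windstorm insurance — $1,395.72 per year
School district tax — $4,967.40 per year
Condo association dues — $2,197.56 per year
Annual escrow total = $18,489.60
Monthly escrow = $18,489.60 / 12 = $1,540.80

$1,540.80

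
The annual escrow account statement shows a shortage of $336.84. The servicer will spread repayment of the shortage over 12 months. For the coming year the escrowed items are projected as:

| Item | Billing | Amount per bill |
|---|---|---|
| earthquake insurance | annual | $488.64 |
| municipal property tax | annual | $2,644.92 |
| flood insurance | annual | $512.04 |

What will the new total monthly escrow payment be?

Earthquake insurance = $488.64 per year
Municipal property tax = $2,644.92 per year
Flood insurance = $512.04 per year
Yearly total = $3,645.60
Monthly escrow = $3,645.60 / 12 = $303.80
Shortage per month = $336.84 ÷ 12 = $28.07
Adjusted monthly = $303.80 + $28.07 = $331.87

$331.87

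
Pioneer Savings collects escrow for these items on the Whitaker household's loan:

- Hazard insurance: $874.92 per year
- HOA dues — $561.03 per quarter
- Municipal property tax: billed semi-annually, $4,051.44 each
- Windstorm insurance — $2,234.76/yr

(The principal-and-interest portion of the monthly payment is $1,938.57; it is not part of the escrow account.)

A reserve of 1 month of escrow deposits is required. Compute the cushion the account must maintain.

Hazard insurance = $874.92
HOA dues = $561.03 × 4 = $2,244.12
Municipal property tax = $4,051.44 × 2 = $8,102.88
Windstorm insurance = $2,234.76
Total per year = $874.92 + $2,244.12 + $8,102.88 + $2,234.76 = $13,456.68
Base monthly escrow = $13,456.68 ÷ 12 = $1,121.39
Reserve = 1 × $1,121.39 = $1,121.39

$1,121.39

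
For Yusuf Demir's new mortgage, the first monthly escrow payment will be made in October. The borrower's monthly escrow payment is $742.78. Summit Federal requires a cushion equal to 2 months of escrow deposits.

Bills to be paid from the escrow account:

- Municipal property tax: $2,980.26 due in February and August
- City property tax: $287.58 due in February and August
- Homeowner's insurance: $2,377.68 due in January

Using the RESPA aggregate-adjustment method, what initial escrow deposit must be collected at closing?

$3,417.18

Cushion = 2 × $742.78 = $1,485.56
Trial balance (start $0, +$742.78 each month, − disbursements):
  Oct: +$742.78 → $742.78
  Nov: +$742.78 → $1,485.56
  Dec: +$742.78 → $2,228.34
  Jan: +$742.78 − $2,377.68 → $593.44
  Feb: +$742.78 − $3,267.84 → -$1,931.62
  Mar: +$742.78 → -$1,188.84
  Apr: +$742.78 → -$446.06
  May: +$742.78 → $296.72
  Jun: +$742.78 → $1,039.50
  Jul: +$742.78 → $1,782.28
  Aug: +$742.78 − $3,267.84 → -$742.78
  Sep: +$742.78 → $0.00
Lowest trial balance = -$1,931.62 (Feb)
Initial deposit = cushion − low point = $1,485.56 − (-$1,931.62) = $3,417.18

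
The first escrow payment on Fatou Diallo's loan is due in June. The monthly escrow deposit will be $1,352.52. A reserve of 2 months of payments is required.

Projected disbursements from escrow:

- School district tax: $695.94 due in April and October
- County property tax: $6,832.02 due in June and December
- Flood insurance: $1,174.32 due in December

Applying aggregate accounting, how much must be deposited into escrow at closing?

Cushion = 2 × $1,352.52 = $2,705.04
Trial balance (start $0, +$1,352.52 each month, − disbursements):
  Jun: +$1,352.52 − $6,832.02 → -$5,479.50
  Jul: +$1,352.52 → -$4,126.98
  Aug: +$1,352.52 → -$2,774.46
  Sep: +$1,352.52 → -$1,421.94
  Oct: +$1,352.52 − $695.94 → -$765.36
  Nov: +$1,352.52 → $587.16
  Dec: +$1,352.52 − $8,006.34 → -$6,066.66
  Jan: +$1,352.52 → -$4,714.14
  Feb: +$1,352.52 → -$3,361.62
  Mar: +$1,352.52 → -$2,009.10
  Apr: +$1,352.52 − $695.94 → -$1,352.52
  May: +$1,352.52 → $0.00
Lowest trial balance = -$6,066.66 (Dec)
Initial deposit = cushion − low point = $2,705.04 − (-$6,066.66) = $8,771.70

$8,771.70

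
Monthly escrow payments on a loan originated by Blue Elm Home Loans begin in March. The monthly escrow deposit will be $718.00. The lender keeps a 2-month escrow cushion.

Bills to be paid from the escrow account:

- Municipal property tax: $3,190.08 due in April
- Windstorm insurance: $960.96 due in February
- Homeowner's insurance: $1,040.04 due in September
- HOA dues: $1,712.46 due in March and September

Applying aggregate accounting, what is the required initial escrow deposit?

Cushion = 2 × $718.00 = $1,436.00
Trial balance (start $0, +$718.00 each month, − disbursements):
  Mar: +$718.00 − $1,712.46 → -$994.46
  Apr: +$718.00 − $3,190.08 → -$3,466.54
  May: +$718.00 → -$2,748.54
  Jun: +$718.00 → -$2,030.54
  Jul: +$718.00 → -$1,312.54
  Aug: +$718.00 → -$594.54
  Sep: +$718.00 − $2,752.50 → -$2,629.04
  Oct: +$718.00 → -$1,911.04
  Nov: +$718.00 → -$1,193.04
  Dec: +$718.00 → -$475.04
  Jan: +$718.00 → $242.96
  Feb: +$718.00 − $960.96 → $0.00
Lowest trial balance = -$3,466.54 (Apr)
Initial deposit = cushion − low point = $1,436.00 − (-$3,466.54) = $4,902.54

$4,902.54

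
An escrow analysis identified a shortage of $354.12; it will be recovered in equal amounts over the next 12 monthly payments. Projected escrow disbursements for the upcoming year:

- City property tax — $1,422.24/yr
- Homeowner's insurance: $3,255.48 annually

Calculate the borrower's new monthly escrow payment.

$419.32

City property tax — $1,422.24/yr
Homeowner's insurance — $3,255.48/yr
Annual escrow total = $1,422.24 + $3,255.48 = $4,677.72
Monthly = $4,677.72 ÷ 12 = $389.81
Shortage spread = $354.12 ÷ 12 = $29.51/mo
New monthly escrow = $389.81 + $29.51 = $419.32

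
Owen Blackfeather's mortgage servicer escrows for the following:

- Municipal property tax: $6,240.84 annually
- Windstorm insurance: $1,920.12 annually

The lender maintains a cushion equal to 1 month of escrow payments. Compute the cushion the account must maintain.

Municipal property tax = $6,240.84
Windstorm insurance = $1,920.12
Total annual escrow = $6,240.84 + $1,920.12 = $8,160.96
Monthly = $8,160.96 / 12 = $680.08
Required cushion = 1 × $680.08 = $680.08

$680.08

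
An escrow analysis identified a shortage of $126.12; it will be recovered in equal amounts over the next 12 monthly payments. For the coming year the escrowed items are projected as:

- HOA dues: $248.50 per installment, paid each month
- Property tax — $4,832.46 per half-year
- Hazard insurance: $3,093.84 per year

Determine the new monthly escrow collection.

$1,322.24

HOA dues = $248.50 × 12 = $2,982.00 per year
Property tax = $4,832.46 × 2 = $9,664.92 per year
Hazard insurance = $3,093.84 per year
Total annual escrow = $2,982.00 + $9,664.92 + $3,093.84 = $15,740.76
Monthly escrow = $15,740.76 / 12 = $1,311.73
Shortage per month = $126.12 ÷ 12 = $10.51
New monthly escrow = $1,311.73 + $10.51 = $1,322.24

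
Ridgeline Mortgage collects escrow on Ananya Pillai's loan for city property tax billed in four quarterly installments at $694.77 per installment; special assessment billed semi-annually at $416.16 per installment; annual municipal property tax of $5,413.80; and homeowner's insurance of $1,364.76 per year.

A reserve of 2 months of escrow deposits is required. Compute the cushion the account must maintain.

$1,731.66

City property tax: $694.77 × 4 = $2,779.08/yr
Special assessment: $416.16 × 2 = $832.32/yr
Municipal property tax: $5,413.80/yr
Homeowner's insurance: $1,364.76/yr
Combined annual = $2,779.08 + $832.32 + $5,413.80 + $1,364.76 = $10,389.96
Base monthly escrow = $10,389.96 / 12 = $865.83
Required cushion = 2 × $865.83 = $1,731.66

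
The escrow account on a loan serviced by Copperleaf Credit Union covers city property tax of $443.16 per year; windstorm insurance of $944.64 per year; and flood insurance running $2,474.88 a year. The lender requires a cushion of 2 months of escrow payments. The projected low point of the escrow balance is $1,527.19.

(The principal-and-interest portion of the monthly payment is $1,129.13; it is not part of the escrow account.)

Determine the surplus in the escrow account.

$883.41

City property tax: $443.16/yr
Windstorm insurance: $944.64/yr
Flood insurance: $2,474.88/yr
Total annual escrow = $443.16 + $944.64 + $2,474.88 = $3,862.68
Monthly = $3,862.68 / 12 = $321.89
Required reserve = 2 × $321.89 = $643.78
Excess over cushion: $1,527.19 − $643.78 = $883.41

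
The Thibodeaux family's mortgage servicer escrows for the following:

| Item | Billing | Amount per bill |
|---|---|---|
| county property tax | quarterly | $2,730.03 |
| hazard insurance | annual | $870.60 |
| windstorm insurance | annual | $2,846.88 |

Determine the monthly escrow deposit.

$1,219.80

County property tax — $2,730.03 × 4 = $10,920.12 annually
Hazard insurance — $870.60 annually
Windstorm insurance — $2,846.88 annually
Annual escrow total = $10,920.12 + $870.60 + $2,846.88 = $14,637.60
Monthly escrow = $14,637.60 / 12 = $1,219.80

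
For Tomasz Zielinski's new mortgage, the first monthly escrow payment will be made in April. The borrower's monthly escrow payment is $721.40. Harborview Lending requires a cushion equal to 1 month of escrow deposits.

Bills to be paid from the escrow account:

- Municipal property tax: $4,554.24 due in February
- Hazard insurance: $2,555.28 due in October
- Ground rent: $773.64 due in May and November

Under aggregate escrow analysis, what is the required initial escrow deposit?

Cushion = 1 × $721.40 = $721.40
Trial balance (start $0, +$721.40 each month, − disbursements):
  Apr: +$721.40 → $721.40
  May: +$721.40 − $773.64 → $669.16
  Jun: +$721.40 → $1,390.56
  Jul: +$721.40 → $2,111.96
  Aug: +$721.40 → $2,833.36
  Sep: +$721.40 → $3,554.76
  Oct: +$721.40 − $2,555.28 → $1,720.88
  Nov: +$721.40 − $773.64 → $1,668.64
  Dec: +$721.40 → $2,390.04
  Jan: +$721.40 → $3,111.44
  Feb: +$721.40 − $4,554.24 → -$721.40
  Mar: +$721.40 → $0.00
Lowest trial balance = -$721.40 (Feb)
Initial deposit = cushion − low point = $721.40 − (-$721.40) = $1,442.80

$1,442.80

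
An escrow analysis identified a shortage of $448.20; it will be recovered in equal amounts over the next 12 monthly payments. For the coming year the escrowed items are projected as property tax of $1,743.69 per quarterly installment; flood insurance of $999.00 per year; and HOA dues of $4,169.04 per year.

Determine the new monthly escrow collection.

$1,049.25

Property tax = $1,743.69 × 4 = $6,974.76 per year
Flood insurance = $999.00 per year
HOA dues = $4,169.04 per year
Yearly total = $12,142.80
Per month = $12,142.80 / 12 = $1,011.90
Monthly shortage recovery: $448.20 / 12 = $37.35
New monthly escrow = $1,011.90 + $37.35 = $1,049.25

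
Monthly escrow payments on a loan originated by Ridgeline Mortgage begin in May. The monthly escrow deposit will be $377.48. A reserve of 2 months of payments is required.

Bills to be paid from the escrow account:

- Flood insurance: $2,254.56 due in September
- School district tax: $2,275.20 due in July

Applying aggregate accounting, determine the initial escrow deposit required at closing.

$3,397.32

Cushion = 2 × $377.48 = $754.96
Trial balance (start $0, +$377.48 each month, − disbursements):
  May: +$377.48 → $377.48
  Jun: +$377.48 → $754.96
  Jul: +$377.48 − $2,275.20 → -$1,142.76
  Aug: +$377.48 → -$765.28
  Sep: +$377.48 − $2,254.56 → -$2,642.36
  Oct: +$377.48 → -$2,264.88
  Nov: +$377.48 → -$1,887.40
  Dec: +$377.48 → -$1,509.92
  Jan: +$377.48 → -$1,132.44
  Feb: +$377.48 → -$754.96
  Mar: +$377.48 → -$377.48
  Apr: +$377.48 → $0.00
Lowest trial balance = -$2,642.36 (Sep)
Initial deposit = cushion − low point = $754.96 − (-$2,642.36) = $3,397.32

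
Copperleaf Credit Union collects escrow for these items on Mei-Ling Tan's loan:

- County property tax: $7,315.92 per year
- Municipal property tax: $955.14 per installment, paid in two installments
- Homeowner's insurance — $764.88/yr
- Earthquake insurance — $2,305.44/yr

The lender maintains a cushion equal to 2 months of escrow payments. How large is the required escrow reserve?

County property tax — $7,315.92/yr
Municipal property tax — $955.14 × 2 = $1,910.28/yr
Homeowner's insurance — $764.88/yr
Earthquake insurance — $2,305.44/yr
Annual escrow total = $12,296.52
Base monthly escrow = $12,296.52 ÷ 12 = $1,024.71
Cushion = 2 × $1,024.71 = $2,049.42

$2,049.42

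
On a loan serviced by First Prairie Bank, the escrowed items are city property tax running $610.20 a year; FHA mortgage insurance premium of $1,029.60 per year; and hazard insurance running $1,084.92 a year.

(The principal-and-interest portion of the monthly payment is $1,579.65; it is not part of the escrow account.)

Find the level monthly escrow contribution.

City property tax = $610.20 annually
FHA mortgage insurance premium = $1,029.60 annually
Hazard insurance = $1,084.92 annually
Combined annual = $610.20 + $1,029.60 + $1,084.92 = $2,724.72
Per month = $2,724.72 ÷ 12 = $227.06

$227.06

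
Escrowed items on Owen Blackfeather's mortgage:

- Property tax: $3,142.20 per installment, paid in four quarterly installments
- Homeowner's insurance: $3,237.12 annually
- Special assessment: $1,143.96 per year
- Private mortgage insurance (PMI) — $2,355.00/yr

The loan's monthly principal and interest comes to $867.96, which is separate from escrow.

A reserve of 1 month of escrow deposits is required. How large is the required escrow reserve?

Property tax — $3,142.20 × 4 = $12,568.80 annually
Homeowner's insurance — $3,237.12 annually
Special assessment — $1,143.96 annually
Private mortgage insurance (PMI) — $2,355.00 annually
Yearly total = $19,304.88
Base monthly escrow = $19,304.88 / 12 = $1,608.74
Cushion = 1 × $1,608.74 = $1,608.74

$1,608.74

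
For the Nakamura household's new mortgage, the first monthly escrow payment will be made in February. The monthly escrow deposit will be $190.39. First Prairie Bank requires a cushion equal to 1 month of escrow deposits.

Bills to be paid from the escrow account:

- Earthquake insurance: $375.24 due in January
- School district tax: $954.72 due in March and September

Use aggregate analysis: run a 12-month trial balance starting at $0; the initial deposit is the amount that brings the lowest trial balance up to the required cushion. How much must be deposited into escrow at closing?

$764.33

Cushion = 1 × $190.39 = $190.39
Trial balance (start $0, +$190.39 each month, − disbursements):
  Feb: +$190.39 → $190.39
  Mar: +$190.39 − $954.72 → -$573.94
  Apr: +$190.39 → -$383.55
  May: +$190.39 → -$193.16
  Jun: +$190.39 → -$2.77
  Jul: +$190.39 → $187.62
  Aug: +$190.39 → $378.01
  Sep: +$190.39 − $954.72 → -$386.32
  Oct: +$190.39 → -$195.93
  Nov: +$190.39 → -$5.54
  Dec: +$190.39 → $184.85
  Jan: +$190.39 − $375.24 → $0.00
Lowest trial balance = -$573.94 (Mar)
Initial deposit = cushion − low point = $190.39 − (-$573.94) = $764.33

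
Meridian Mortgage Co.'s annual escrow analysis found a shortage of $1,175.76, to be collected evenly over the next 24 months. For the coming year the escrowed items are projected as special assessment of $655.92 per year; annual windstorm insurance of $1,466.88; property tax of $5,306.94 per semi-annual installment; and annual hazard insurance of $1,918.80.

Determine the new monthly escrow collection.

$1,270.28

Special assessment = $655.92
Windstorm insurance = $1,466.88
Property tax = $5,306.94 × 2 = $10,613.88
Hazard insurance = $1,918.80
Combined annual = $655.92 + $1,466.88 + $10,613.88 + $1,918.80 = $14,655.48
Per month = $14,655.48 / 12 = $1,221.29
Monthly shortage recovery: $1,175.76 / 24 = $48.99
New monthly escrow = $1,221.29 + $48.99 = $1,270.28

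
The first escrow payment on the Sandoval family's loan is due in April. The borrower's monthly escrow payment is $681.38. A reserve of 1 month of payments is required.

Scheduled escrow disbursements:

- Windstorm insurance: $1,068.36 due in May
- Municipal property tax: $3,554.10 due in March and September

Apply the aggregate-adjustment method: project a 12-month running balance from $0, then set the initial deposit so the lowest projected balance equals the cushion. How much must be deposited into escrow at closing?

Cushion = 1 × $681.38 = $681.38
Trial balance (start $0, +$681.38 each month, − disbursements):
  Apr: +$681.38 → $681.38
  May: +$681.38 − $1,068.36 → $294.40
  Jun: +$681.38 → $975.78
  Jul: +$681.38 → $1,657.16
  Aug: +$681.38 → $2,338.54
  Sep: +$681.38 − $3,554.10 → -$534.18
  Oct: +$681.38 → $147.20
  Nov: +$681.38 → $828.58
  Dec: +$681.38 → $1,509.96
  Jan: +$681.38 → $2,191.34
  Feb: +$681.38 → $2,872.72
  Mar: +$681.38 − $3,554.10 → $0.00
Lowest trial balance = -$534.18 (Sep)
Initial deposit = cushion − low point = $681.38 − (-$534.18) = $1,215.56

$1,215.56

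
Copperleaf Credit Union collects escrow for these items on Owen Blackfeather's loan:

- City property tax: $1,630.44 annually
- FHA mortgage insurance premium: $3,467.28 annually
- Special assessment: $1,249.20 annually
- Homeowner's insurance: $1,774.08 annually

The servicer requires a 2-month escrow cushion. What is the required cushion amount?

City property tax = $1,630.44 annually
FHA mortgage insurance premium = $3,467.28 annually
Special assessment = $1,249.20 annually
Homeowner's insurance = $1,774.08 annually
Yearly total = $1,630.44 + $3,467.28 + $1,249.20 + $1,774.08 = $8,121.00
Monthly escrow = $8,121.00 / 12 = $676.75
Cushion = 2 × $676.75 = $1,353.50

$1,353.50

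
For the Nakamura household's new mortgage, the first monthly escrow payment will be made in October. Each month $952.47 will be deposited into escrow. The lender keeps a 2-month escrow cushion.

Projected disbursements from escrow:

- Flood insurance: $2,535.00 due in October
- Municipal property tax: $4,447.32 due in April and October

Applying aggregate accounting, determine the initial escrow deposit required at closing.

Cushion = 2 × $952.47 = $1,904.94
Trial balance (start $0, +$952.47 each month, − disbursements):
  Oct: +$952.47 − $6,982.32 → -$6,029.85
  Nov: +$952.47 → -$5,077.38
  Dec: +$952.47 → -$4,124.91
  Jan: +$952.47 → -$3,172.44
  Feb: +$952.47 → -$2,219.97
  Mar: +$952.47 → -$1,267.50
  Apr: +$952.47 − $4,447.32 → -$4,762.35
  May: +$952.47 → -$3,809.88
  Jun: +$952.47 → -$2,857.41
  Jul: +$952.47 → -$1,904.94
  Aug: +$952.47 → -$952.47
  Sep: +$952.47 → $0.00
Lowest trial balance = -$6,029.85 (Oct)
Initial deposit = cushion − low point = $1,904.94 − (-$6,029.85) = $7,934.79

$7,934.79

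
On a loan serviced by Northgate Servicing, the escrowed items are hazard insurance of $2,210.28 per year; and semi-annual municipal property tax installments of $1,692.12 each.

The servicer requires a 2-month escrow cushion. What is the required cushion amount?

Hazard insurance — $2,210.28 annually
Municipal property tax — $1,692.12 × 2 = $3,384.24 annually
Combined annual = $2,210.28 + $3,384.24 = $5,594.52
Monthly = $5,594.52 / 12 = $466.21
Cushion = 2 × $466.21 = $932.42

$932.42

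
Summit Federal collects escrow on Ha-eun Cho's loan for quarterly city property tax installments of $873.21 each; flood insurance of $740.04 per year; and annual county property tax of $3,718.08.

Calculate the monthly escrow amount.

$662.58

City property tax: $873.21 × 4 = $3,492.84 per year
Flood insurance: $740.04 per year
County property tax: $3,718.08 per year
Total annual escrow = $3,492.84 + $740.04 + $3,718.08 = $7,950.96
Per month = $7,950.96 ÷ 12 = $662.58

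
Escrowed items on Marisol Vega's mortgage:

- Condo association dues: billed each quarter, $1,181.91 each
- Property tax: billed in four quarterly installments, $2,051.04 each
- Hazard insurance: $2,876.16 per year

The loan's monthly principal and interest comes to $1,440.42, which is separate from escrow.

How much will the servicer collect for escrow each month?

Condo association dues: $1,181.91 × 4 = $4,727.64
Property tax: $2,051.04 × 4 = $8,204.16
Hazard insurance: $2,876.16
Combined annual = $4,727.64 + $8,204.16 + $2,876.16 = $15,807.96
Per month = $15,807.96 ÷ 12 = $1,317.33

$1,317.33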